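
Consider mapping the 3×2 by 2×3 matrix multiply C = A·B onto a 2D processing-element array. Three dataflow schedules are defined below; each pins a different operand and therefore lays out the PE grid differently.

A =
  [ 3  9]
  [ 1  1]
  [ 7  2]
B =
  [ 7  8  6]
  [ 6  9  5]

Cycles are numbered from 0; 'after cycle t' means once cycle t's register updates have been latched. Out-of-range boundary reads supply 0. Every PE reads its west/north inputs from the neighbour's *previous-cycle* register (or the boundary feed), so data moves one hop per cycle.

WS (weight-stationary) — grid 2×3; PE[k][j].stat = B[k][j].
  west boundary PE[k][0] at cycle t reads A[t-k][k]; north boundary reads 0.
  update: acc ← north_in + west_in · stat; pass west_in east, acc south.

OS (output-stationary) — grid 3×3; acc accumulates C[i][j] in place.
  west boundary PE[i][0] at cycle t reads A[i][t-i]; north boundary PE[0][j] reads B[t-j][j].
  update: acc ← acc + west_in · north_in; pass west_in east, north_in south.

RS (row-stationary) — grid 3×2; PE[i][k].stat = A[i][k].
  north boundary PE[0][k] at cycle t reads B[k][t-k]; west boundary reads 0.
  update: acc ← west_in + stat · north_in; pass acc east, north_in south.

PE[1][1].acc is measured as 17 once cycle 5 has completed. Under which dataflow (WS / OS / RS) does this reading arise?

WS (2×3 grid), PE[1][1]:
  t=0 PE[1][1]: acc=0 h=0 v=0
  t=1 PE[1][1]: acc=0 h=0 v=0
  t=2 PE[1][1]: acc=105 h=9 v=105
  t=3 PE[1][1]: acc=17 h=1 v=17
  t=4 PE[1][1]: acc=74 h=2 v=74
  t=5 PE[1][1]: acc=0 h=0 v=0
OS (3×3 grid), PE[1][1]:
  t=0 PE[1][1]: acc=0 h=0 v=0
  t=1 PE[1][1]: acc=0 h=0 v=0
  t=2 PE[1][1]: acc=8 h=1 v=8
  t=3 PE[1][1]: acc=17 h=1 v=9
  t=4 PE[1][1]: acc=17 h=0 v=0
  t=5 PE[1][1]: acc=17 h=0 v=0
RS (3×2 grid), PE[1][1]:
  t=0 PE[1][1]: acc=0 h=0 v=0
  t=1 PE[1][1]: acc=0 h=0 v=0
  t=2 PE[1][1]: acc=13 h=13 v=6
  t=3 PE[1][1]: acc=17 h=17 v=9
  t=4 PE[1][1]: acc=11 h=11 v=5
  t=5 PE[1][1]: acc=0 h=0 v=0

dataflow = OS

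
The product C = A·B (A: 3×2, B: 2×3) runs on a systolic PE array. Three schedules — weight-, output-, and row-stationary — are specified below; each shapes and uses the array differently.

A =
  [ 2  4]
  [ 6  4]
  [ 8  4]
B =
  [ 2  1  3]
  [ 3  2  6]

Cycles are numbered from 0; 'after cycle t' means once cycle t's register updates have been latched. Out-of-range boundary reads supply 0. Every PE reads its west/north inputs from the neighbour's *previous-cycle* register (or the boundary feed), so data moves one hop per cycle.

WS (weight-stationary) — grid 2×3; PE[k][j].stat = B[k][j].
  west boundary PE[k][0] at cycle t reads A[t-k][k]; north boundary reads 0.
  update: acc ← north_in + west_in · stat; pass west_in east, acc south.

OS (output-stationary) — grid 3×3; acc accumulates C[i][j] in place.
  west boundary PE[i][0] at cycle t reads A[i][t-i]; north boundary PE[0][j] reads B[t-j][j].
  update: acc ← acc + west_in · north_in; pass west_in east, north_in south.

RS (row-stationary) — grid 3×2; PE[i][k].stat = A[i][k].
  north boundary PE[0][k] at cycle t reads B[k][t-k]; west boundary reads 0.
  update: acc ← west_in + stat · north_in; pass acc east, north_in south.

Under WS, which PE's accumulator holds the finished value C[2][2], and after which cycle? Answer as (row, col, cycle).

WS — PE[1][2] is where C[2][2] collects:
  c0 r1c2: 0 / 0 / 0
  c1 r1c2: 0 / 0 / 0
  c2 r1c2: 0 / 0 / 0
  c3 r1c2: 30 / 4 / 30
  c4 r1c2: 42 / 4 / 42
  c5 r1c2: 48 / 4 / 48

(row, col, cycle) = (1, 2, 5)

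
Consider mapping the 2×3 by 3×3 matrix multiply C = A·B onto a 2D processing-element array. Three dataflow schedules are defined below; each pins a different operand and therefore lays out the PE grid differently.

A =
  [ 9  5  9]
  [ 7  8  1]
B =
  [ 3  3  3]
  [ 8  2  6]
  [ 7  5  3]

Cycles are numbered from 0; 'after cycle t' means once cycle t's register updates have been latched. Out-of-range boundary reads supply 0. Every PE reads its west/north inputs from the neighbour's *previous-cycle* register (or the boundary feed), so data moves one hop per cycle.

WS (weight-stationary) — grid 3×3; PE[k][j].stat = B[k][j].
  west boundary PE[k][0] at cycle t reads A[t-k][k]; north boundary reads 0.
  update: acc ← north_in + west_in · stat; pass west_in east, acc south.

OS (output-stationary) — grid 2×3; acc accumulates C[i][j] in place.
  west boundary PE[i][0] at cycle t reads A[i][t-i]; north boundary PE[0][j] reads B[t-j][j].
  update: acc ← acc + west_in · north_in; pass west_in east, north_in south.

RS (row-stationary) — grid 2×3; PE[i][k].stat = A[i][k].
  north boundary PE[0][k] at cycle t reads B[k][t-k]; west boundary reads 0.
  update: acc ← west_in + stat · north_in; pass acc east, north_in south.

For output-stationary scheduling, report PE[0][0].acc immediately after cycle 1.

Tracing OS — 2×3 array, target PE[0][0]:
  0: (0,0).acc=27  regs=<9,3>
  1: (0,0).acc=67  regs=<5,8>

PE[0][0].acc = 67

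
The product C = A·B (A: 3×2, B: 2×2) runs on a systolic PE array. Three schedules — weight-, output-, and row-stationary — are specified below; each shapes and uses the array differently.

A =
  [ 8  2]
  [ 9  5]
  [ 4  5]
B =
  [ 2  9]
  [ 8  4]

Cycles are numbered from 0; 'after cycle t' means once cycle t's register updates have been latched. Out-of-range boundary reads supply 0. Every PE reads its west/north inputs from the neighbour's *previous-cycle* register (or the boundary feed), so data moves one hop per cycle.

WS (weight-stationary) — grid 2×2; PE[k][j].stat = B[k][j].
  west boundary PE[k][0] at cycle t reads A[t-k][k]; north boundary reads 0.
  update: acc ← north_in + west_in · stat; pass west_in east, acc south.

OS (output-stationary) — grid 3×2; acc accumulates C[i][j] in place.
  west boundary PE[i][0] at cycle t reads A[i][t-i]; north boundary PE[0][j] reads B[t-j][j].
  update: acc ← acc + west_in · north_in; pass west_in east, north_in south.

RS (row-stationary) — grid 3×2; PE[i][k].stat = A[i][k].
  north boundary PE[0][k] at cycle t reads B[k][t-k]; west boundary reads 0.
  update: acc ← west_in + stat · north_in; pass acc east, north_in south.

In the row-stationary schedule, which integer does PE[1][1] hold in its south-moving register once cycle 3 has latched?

RS (3×2). Following PE[1][1] plus its west/north inputs:
  cycle 0: PE[0][1] → acc 0, east 0, south 0
  cycle 0: PE[1][0] → acc 0, east 0, south 0
  cycle 0: PE[1][1] → acc 0, east 0, south 0
  cycle 1: PE[0][1] → acc 32, east 32, south 8
  cycle 1: PE[1][0] → acc 18, east 18, south 2
  cycle 1: PE[1][1] → acc 0, east 0, south 0
  cycle 2: PE[0][1] → acc 80, east 80, south 4
  cycle 2: PE[1][0] → acc 81, east 81, south 9
  cycle 2: PE[1][1] → acc 58, east 58, south 8
  cycle 3: PE[0][1] → acc 0, east 0, south 0
  cycle 3: PE[1][0] → acc 0, east 0, south 0
  cycle 3: PE[1][1] → acc 101, east 101, south 4

register = 4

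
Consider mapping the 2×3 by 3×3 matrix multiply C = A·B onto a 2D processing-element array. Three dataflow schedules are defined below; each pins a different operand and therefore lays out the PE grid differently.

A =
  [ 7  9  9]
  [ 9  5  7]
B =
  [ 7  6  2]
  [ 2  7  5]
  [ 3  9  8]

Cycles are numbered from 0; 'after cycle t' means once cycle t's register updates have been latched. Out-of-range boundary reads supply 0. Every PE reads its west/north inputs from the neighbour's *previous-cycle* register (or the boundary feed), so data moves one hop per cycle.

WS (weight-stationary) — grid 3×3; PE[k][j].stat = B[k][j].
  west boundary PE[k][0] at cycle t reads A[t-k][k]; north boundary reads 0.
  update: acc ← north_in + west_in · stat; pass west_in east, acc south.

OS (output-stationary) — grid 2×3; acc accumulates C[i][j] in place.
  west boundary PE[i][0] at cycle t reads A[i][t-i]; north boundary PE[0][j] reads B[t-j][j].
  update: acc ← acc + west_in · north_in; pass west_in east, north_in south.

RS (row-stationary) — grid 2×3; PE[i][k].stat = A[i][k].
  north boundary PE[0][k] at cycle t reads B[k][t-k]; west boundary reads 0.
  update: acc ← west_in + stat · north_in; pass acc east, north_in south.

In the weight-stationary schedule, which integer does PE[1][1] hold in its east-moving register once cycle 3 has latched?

WS 3×3: PE[1][1] cycle-by-cycle (with neighbour feeds):
  [0] (0,1) acc=0 (h:0 v:0)
  [0] (1,0) acc=0 (h:0 v:0)
  [0] (1,1) acc=0 (h:0 v:0)
  [1] (0,1) acc=42 (h:7 v:42)
  [1] (1,0) acc=67 (h:9 v:67)
  [1] (1,1) acc=0 (h:0 v:0)
  [2] (0,1) acc=54 (h:9 v:54)
  [2] (1,0) acc=73 (h:5 v:73)
  [2] (1,1) acc=105 (h:9 v:105)
  [3] (0,1) acc=0 (h:0 v:0)
  [3] (1,0) acc=0 (h:0 v:0)
  [3] (1,1) acc=89 (h:5 v:89)

register = 5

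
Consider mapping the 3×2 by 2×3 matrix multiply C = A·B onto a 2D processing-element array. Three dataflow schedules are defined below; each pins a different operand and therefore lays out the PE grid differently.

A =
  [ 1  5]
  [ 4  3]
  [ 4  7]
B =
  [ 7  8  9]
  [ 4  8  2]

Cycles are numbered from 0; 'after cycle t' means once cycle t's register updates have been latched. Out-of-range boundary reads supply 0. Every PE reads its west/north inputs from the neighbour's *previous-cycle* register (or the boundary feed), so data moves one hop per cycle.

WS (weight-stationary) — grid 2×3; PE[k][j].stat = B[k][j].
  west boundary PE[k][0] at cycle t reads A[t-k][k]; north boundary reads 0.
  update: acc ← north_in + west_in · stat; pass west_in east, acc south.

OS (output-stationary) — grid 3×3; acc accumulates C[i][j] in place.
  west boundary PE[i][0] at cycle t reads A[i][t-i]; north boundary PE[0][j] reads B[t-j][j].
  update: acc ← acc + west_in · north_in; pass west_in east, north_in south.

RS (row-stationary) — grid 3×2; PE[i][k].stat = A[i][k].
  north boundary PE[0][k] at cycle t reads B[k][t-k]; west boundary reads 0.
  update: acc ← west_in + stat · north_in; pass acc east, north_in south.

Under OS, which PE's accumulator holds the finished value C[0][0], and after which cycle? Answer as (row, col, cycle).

(row, col, cycle) = (0, 0, 1)

OS: C[0][0] accumulates in PE[0][0]:
  after 0 — PE[0][0] acc=7, pass-E 1, pass-S 7
  after 1 — PE[0][0] acc=27, pass-E 5, pass-S 4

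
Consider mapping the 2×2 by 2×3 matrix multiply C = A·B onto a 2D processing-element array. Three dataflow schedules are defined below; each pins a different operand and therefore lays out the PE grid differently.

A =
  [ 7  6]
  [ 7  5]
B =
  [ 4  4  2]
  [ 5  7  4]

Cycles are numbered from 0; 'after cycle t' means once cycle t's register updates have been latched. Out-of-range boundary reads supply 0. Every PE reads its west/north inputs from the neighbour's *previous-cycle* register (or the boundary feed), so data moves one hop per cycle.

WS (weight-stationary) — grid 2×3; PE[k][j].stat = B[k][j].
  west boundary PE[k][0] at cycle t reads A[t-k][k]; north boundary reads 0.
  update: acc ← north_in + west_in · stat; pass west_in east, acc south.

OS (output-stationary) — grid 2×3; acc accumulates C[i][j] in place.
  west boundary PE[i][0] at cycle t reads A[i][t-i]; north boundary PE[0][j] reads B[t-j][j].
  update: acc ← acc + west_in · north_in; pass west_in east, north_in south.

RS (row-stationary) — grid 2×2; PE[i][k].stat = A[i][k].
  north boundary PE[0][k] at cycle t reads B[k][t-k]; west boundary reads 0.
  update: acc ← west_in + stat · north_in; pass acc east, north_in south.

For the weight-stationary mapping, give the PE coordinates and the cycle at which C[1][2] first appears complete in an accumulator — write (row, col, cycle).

(row, col, cycle) = (1, 2, 4)

Under WS, C[1][2] lands at PE[1][2]:
  step 0 · PE1,2: acc=0; fwd→0 fwd↓0
  step 1 · PE1,2: acc=0; fwd→0 fwd↓0
  step 2 · PE1,2: acc=0; fwd→0 fwd↓0
  step 3 · PE1,2: acc=38; fwd→6 fwd↓38
  step 4 · PE1,2: acc=34; fwd→5 fwd↓34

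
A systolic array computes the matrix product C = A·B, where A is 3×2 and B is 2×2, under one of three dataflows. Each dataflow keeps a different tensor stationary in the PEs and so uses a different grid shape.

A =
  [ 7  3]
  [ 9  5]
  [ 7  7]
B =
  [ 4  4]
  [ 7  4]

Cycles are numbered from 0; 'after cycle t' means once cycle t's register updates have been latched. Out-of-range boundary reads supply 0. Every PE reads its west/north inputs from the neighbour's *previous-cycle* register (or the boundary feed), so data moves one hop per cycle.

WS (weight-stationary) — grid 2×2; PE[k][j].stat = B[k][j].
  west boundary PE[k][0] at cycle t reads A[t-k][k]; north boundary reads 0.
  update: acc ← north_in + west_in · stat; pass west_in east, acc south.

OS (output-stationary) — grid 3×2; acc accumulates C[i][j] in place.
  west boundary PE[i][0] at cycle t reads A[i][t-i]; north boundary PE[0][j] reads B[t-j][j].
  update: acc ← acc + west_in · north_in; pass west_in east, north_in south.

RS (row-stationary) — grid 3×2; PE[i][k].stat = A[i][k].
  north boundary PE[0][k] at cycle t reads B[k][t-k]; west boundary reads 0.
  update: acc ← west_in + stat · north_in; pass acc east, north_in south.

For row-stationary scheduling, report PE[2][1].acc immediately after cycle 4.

RS on a 3×2 grid — tracing PE[2][1] and its feeders:
  step 0 · PE1,1: acc=0; fwd→0 fwd↓0
  step 0 · PE2,0: acc=0; fwd→0 fwd↓0
  step 0 · PE2,1: acc=0; fwd→0 fwd↓0
  step 1 · PE1,1: acc=0; fwd→0 fwd↓0
  step 1 · PE2,0: acc=0; fwd→0 fwd↓0
  step 1 · PE2,1: acc=0; fwd→0 fwd↓0
  step 2 · PE1,1: acc=71; fwd→71 fwd↓7
  step 2 · PE2,0: acc=28; fwd→28 fwd↓4
  step 2 · PE2,1: acc=0; fwd→0 fwd↓0
  step 3 · PE1,1: acc=56; fwd→56 fwd↓4
  step 3 · PE2,0: acc=28; fwd→28 fwd↓4
  step 3 · PE2,1: acc=77; fwd→77 fwd↓7
  step 4 · PE1,1: acc=0; fwd→0 fwd↓0
  step 4 · PE2,0: acc=0; fwd→0 fwd↓0
  step 4 · PE2,1: acc=56; fwd→56 fwd↓4

PE[2][1].acc = 56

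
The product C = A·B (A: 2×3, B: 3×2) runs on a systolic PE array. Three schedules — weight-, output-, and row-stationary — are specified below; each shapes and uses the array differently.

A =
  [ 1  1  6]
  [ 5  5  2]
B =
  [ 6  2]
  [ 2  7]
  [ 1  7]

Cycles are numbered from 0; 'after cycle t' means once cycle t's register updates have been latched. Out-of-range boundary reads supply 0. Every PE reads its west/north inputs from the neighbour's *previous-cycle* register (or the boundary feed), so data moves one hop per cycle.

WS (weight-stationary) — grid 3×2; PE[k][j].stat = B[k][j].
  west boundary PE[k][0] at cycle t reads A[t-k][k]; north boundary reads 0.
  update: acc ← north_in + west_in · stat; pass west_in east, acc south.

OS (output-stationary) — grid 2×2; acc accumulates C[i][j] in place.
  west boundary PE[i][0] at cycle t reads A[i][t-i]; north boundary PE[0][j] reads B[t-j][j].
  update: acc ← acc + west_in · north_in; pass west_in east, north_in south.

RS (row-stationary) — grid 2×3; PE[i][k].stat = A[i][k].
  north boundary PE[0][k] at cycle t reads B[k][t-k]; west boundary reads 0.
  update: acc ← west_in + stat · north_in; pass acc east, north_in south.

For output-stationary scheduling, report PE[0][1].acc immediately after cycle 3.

PE[0][1].acc = 51

OS (2×2). Following PE[0][1] plus its west/north inputs:
  step 0 · PE0,0: acc=6; fwd→1 fwd↓6
  step 0 · PE0,1: acc=0; fwd→0 fwd↓0
  step 1 · PE0,0: acc=8; fwd→1 fwd↓2
  step 1 · PE0,1: acc=2; fwd→1 fwd↓2
  step 2 · PE0,0: acc=14; fwd→6 fwd↓1
  step 2 · PE0,1: acc=9; fwd→1 fwd↓7
  step 3 · PE0,0: acc=14; fwd→0 fwd↓0
  step 3 · PE0,1: acc=51; fwd→6 fwd↓7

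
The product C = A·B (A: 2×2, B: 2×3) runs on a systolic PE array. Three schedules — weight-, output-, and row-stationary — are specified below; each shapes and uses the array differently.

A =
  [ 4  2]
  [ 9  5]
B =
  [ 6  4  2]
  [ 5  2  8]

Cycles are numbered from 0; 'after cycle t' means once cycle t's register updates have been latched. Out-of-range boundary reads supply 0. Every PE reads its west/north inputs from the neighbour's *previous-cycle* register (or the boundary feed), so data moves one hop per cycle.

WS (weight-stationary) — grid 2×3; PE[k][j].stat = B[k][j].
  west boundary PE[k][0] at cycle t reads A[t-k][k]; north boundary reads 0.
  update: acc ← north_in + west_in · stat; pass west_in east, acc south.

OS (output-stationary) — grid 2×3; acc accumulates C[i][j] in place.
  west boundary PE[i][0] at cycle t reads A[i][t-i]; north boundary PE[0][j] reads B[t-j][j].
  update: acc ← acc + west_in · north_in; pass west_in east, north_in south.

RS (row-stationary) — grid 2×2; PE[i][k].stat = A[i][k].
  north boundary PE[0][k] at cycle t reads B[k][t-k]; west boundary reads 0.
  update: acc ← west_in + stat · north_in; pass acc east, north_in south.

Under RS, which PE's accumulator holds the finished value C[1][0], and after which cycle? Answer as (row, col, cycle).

(row, col, cycle) = (1, 1, 2)

RS — PE[1][1] is where C[1][0] collects:
  step 0 · PE1,1: acc=0; fwd→0 fwd↓0
  step 1 · PE1,1: acc=0; fwd→0 fwd↓0
  step 2 · PE1,1: acc=79; fwd→79 fwd↓5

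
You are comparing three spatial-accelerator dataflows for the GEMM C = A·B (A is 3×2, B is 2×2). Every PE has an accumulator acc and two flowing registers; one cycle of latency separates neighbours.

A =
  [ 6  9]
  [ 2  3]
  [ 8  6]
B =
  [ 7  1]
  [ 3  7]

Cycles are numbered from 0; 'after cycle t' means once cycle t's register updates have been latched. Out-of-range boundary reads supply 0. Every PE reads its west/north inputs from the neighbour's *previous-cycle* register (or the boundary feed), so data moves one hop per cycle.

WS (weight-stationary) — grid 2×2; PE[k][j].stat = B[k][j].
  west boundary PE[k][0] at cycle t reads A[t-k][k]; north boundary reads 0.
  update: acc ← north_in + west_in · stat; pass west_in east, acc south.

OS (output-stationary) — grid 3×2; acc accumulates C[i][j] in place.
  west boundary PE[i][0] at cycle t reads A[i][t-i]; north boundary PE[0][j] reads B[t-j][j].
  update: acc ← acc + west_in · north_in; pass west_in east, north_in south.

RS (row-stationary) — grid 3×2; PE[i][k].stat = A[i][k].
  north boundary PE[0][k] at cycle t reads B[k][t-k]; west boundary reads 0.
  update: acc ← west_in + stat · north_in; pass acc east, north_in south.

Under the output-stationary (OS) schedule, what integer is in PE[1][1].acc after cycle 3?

Tracing OS — 3×2 array, target PE[1][1]:
  step 0 · PE0,1: acc=0; fwd→0 fwd↓0
  step 0 · PE1,0: acc=0; fwd→0 fwd↓0
  step 0 · PE1,1: acc=0; fwd→0 fwd↓0
  step 1 · PE0,1: acc=6; fwd→6 fwd↓1
  step 1 · PE1,0: acc=14; fwd→2 fwd↓7
  step 1 · PE1,1: acc=0; fwd→0 fwd↓0
  step 2 · PE0,1: acc=69; fwd→9 fwd↓7
  step 2 · PE1,0: acc=23; fwd→3 fwd↓3
  step 2 · PE1,1: acc=2; fwd→2 fwd↓1
  step 3 · PE0,1: acc=69; fwd→0 fwd↓0
  step 3 · PE1,0: acc=23; fwd→0 fwd↓0
  step 3 · PE1,1: acc=23; fwd→3 fwd↓7

PE[1][1].acc = 23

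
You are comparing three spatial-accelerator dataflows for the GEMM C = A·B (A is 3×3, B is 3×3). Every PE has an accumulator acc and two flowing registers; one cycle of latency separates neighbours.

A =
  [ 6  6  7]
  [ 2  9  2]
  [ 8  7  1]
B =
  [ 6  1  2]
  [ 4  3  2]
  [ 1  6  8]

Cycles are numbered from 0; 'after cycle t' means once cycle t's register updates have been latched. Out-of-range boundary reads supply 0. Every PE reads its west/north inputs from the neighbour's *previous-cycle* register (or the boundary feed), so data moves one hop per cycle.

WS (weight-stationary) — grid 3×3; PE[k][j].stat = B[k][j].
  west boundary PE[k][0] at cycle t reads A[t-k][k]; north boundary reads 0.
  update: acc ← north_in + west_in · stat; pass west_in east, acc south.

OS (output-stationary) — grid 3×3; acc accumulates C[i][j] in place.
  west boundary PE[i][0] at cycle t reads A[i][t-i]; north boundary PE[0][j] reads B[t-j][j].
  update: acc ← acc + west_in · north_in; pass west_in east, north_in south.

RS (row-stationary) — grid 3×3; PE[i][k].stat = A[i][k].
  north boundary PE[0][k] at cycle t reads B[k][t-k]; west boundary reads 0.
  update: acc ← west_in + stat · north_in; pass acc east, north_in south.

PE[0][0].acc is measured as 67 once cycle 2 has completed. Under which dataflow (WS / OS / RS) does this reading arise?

Under WS (3×3), PE[0][0]:
  cycle 0: PE[0][0] → acc 36, east 6, south 36
  cycle 1: PE[0][0] → acc 12, east 2, south 12
  cycle 2: PE[0][0] → acc 48, east 8, south 48
Under OS (3×3), PE[0][0]:
  cycle 0: PE[0][0] → acc 36, east 6, south 6
  cycle 1: PE[0][0] → acc 60, east 6, south 4
  cycle 2: PE[0][0] → acc 67, east 7, south 1
Under RS (3×3), PE[0][0]:
  cycle 0: PE[0][0] → acc 36, east 36, south 6
  cycle 1: PE[0][0] → acc 6, east 6, south 1
  cycle 2: PE[0][0] → acc 12, east 12, south 2

dataflow = OS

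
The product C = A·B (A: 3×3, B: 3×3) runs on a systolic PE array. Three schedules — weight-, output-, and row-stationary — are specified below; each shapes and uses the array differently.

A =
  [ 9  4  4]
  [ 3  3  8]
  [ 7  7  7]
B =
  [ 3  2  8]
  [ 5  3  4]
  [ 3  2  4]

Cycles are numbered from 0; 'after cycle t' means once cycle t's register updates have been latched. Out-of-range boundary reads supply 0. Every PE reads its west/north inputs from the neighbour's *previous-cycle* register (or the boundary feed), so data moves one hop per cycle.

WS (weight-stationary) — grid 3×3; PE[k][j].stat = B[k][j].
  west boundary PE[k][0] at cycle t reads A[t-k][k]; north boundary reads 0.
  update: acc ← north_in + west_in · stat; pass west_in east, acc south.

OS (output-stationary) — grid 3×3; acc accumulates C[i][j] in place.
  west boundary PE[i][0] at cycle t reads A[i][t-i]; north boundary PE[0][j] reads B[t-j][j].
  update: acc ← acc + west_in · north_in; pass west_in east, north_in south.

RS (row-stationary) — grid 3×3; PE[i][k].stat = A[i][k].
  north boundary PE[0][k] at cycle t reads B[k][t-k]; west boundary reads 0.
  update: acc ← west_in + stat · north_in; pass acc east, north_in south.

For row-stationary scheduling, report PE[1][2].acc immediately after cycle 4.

PE[1][2].acc = 31

RS on a 3×3 grid — tracing PE[1][2] and its feeders:
  after 0 — PE[0][2] acc=0, pass-E 0, pass-S 0
  after 0 — PE[1][1] acc=0, pass-E 0, pass-S 0
  after 0 — PE[1][2] acc=0, pass-E 0, pass-S 0
  after 1 — PE[0][2] acc=0, pass-E 0, pass-S 0
  after 1 — PE[1][1] acc=0, pass-E 0, pass-S 0
  after 1 — PE[1][2] acc=0, pass-E 0, pass-S 0
  after 2 — PE[0][2] acc=59, pass-E 59, pass-S 3
  after 2 — PE[1][1] acc=24, pass-E 24, pass-S 5
  after 2 — PE[1][2] acc=0, pass-E 0, pass-S 0
  after 3 — PE[0][2] acc=38, pass-E 38, pass-S 2
  after 3 — PE[1][1] acc=15, pass-E 15, pass-S 3
  after 3 — PE[1][2] acc=48, pass-E 48, pass-S 3
  after 4 — PE[0][2] acc=104, pass-E 104, pass-S 4
  after 4 — PE[1][1] acc=36, pass-E 36, pass-S 4
  after 4 — PE[1][2] acc=31, pass-E 31, pass-S 2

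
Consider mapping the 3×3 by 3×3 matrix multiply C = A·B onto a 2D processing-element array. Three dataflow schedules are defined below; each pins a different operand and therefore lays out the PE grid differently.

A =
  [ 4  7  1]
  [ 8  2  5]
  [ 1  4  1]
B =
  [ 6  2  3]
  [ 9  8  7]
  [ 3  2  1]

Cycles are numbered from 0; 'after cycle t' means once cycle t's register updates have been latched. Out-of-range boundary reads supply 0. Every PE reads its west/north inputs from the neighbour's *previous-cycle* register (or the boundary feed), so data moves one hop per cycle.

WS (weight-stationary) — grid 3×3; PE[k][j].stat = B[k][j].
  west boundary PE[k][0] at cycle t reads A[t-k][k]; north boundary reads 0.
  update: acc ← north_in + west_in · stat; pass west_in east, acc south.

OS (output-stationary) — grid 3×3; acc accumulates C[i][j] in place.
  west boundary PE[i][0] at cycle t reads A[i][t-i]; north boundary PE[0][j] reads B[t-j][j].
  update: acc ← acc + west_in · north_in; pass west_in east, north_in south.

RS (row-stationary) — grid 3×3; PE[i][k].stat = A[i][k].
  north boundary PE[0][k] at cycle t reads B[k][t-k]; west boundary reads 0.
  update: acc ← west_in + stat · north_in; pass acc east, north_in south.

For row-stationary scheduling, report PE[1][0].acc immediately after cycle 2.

RS on a 3×3 grid — tracing PE[1][0] and its feeders:
  c0 r0c0: 24 / 24 / 6
  c0 r1c0: 0 / 0 / 0
  c1 r0c0: 8 / 8 / 2
  c1 r1c0: 48 / 48 / 6
  c2 r0c0: 12 / 12 / 3
  c2 r1c0: 16 / 16 / 2

PE[1][0].acc = 16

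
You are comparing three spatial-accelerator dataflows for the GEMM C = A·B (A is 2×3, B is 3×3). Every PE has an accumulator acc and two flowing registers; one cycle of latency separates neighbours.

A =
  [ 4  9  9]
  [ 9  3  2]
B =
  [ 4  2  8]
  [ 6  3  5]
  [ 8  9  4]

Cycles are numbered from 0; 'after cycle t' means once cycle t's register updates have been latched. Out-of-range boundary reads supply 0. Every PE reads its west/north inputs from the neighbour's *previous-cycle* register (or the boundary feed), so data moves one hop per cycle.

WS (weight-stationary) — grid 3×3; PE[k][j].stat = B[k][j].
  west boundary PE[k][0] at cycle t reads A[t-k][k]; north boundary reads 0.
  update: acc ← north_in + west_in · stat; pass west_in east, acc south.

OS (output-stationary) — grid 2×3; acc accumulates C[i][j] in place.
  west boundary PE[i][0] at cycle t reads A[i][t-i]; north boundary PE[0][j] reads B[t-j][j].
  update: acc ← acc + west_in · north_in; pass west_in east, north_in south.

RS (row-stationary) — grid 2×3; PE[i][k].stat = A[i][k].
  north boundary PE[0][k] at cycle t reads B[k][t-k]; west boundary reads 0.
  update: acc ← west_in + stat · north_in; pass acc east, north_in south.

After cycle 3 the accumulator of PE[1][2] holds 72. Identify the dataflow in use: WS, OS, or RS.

dataflow = OS

WS [3×3] PE[1][2] across cycles:
  @0  [1,2]  acc 0  |  →0  ↓0
  @1  [1,2]  acc 0  |  →0  ↓0
  @2  [1,2]  acc 0  |  →0  ↓0
  @3  [1,2]  acc 77  |  →9  ↓77
OS [2×3] PE[1][2] across cycles:
  @0  [1,2]  acc 0  |  →0  ↓0
  @1  [1,2]  acc 0  |  →0  ↓0
  @2  [1,2]  acc 0  |  →0  ↓0
  @3  [1,2]  acc 72  |  →9  ↓8
RS [2×3] PE[1][2] across cycles:
  @0  [1,2]  acc 0  |  →0  ↓0
  @1  [1,2]  acc 0  |  →0  ↓0
  @2  [1,2]  acc 0  |  →0  ↓0
  @3  [1,2]  acc 70  |  →70  ↓8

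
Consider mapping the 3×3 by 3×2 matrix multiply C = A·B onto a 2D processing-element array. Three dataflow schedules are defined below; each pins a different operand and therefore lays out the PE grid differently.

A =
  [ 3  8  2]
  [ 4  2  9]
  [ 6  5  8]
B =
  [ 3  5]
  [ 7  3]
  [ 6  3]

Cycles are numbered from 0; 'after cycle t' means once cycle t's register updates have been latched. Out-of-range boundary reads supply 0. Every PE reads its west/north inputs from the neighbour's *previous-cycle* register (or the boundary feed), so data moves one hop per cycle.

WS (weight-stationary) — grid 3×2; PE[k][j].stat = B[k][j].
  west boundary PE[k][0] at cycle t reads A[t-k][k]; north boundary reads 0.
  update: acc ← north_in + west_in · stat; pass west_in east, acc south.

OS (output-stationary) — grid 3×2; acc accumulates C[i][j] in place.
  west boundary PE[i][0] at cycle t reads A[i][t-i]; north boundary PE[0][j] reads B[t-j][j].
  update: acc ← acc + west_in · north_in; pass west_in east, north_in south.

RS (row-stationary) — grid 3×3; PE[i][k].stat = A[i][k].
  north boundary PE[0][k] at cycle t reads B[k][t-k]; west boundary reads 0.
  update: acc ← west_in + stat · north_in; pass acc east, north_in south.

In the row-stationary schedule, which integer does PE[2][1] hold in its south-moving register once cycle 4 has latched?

RS 3×3: PE[2][1] cycle-by-cycle (with neighbour feeds):
  after 0 — PE[1][1] acc=0, pass-E 0, pass-S 0
  after 0 — PE[2][0] acc=0, pass-E 0, pass-S 0
  after 0 — PE[2][1] acc=0, pass-E 0, pass-S 0
  after 1 — PE[1][1] acc=0, pass-E 0, pass-S 0
  after 1 — PE[2][0] acc=0, pass-E 0, pass-S 0
  after 1 — PE[2][1] acc=0, pass-E 0, pass-S 0
  after 2 — PE[1][1] acc=26, pass-E 26, pass-S 7
  after 2 — PE[2][0] acc=18, pass-E 18, pass-S 3
  after 2 — PE[2][1] acc=0, pass-E 0, pass-S 0
  after 3 — PE[1][1] acc=26, pass-E 26, pass-S 3
  after 3 — PE[2][0] acc=30, pass-E 30, pass-S 5
  after 3 — PE[2][1] acc=53, pass-E 53, pass-S 7
  after 4 — PE[1][1] acc=0, pass-E 0, pass-S 0
  after 4 — PE[2][0] acc=0, pass-E 0, pass-S 0
  after 4 — PE[2][1] acc=45, pass-E 45, pass-S 3

register = 3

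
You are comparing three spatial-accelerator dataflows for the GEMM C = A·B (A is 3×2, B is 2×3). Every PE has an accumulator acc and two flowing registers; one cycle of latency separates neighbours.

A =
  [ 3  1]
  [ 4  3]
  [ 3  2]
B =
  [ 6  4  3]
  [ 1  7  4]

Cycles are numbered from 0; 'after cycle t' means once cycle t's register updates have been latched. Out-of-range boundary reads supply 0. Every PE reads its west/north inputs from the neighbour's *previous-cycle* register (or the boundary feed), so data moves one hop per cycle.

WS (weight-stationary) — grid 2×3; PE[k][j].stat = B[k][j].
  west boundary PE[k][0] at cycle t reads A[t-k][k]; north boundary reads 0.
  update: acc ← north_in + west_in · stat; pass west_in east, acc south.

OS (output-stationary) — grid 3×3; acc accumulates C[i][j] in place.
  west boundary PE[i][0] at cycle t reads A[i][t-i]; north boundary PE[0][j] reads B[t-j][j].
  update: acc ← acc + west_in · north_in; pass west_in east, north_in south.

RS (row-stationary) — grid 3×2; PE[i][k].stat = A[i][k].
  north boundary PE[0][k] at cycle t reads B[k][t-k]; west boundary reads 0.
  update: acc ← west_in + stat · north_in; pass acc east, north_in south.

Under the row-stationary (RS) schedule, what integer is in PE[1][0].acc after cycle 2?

PE[1][0].acc = 16

RS 3×2: PE[1][0] cycle-by-cycle (with neighbour feeds):
  @0  [0,0]  acc 18  |  →18  ↓6
  @0  [1,0]  acc 0  |  →0  ↓0
  @1  [0,0]  acc 12  |  →12  ↓4
  @1  [1,0]  acc 24  |  →24  ↓6
  @2  [0,0]  acc 9  |  →9  ↓3
  @2  [1,0]  acc 16  |  →16  ↓4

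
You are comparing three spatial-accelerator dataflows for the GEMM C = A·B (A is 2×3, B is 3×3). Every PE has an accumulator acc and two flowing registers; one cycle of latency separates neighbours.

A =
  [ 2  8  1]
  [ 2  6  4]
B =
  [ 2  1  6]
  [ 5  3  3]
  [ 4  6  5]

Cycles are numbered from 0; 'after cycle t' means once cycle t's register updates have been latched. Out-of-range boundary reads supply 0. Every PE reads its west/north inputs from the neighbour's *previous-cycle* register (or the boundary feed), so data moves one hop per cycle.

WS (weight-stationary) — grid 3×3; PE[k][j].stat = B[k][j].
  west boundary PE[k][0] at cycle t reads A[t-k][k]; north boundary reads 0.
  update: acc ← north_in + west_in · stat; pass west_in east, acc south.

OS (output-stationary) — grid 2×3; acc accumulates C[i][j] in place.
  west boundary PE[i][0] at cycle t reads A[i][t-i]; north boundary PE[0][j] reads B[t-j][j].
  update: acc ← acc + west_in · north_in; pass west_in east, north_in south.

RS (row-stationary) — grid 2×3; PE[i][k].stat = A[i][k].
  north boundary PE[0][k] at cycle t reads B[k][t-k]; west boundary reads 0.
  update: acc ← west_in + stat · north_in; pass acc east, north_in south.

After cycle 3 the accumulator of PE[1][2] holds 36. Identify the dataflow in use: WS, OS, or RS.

WS (3×3 grid), PE[1][2]:
  t=0 PE[1][2]: acc=0 h=0 v=0
  t=1 PE[1][2]: acc=0 h=0 v=0
  t=2 PE[1][2]: acc=0 h=0 v=0
  t=3 PE[1][2]: acc=36 h=8 v=36
OS (2×3 grid), PE[1][2]:
  t=0 PE[1][2]: acc=0 h=0 v=0
  t=1 PE[1][2]: acc=0 h=0 v=0
  t=2 PE[1][2]: acc=0 h=0 v=0
  t=3 PE[1][2]: acc=12 h=2 v=6
RS (2×3 grid), PE[1][2]:
  t=0 PE[1][2]: acc=0 h=0 v=0
  t=1 PE[1][2]: acc=0 h=0 v=0
  t=2 PE[1][2]: acc=0 h=0 v=0
  t=3 PE[1][2]: acc=50 h=50 v=4

dataflow = WS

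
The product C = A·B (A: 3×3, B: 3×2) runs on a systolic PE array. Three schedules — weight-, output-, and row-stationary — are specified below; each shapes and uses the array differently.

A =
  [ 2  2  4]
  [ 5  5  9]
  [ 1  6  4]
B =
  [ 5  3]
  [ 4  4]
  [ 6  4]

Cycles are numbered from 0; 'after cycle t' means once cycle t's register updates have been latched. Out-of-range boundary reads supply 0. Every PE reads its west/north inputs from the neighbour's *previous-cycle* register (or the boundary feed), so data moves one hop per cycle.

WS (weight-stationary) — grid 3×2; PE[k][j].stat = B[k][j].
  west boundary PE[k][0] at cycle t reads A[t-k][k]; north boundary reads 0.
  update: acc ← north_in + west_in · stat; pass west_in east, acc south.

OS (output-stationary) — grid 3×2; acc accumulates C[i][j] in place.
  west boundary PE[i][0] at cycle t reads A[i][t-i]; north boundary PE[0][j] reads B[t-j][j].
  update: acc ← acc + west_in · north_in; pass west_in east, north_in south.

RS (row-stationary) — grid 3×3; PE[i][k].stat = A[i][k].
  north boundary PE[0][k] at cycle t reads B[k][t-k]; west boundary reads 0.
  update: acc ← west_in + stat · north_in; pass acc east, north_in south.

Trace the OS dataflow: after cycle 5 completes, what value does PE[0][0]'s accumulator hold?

Tracing OS — 3×2 array, target PE[0][0]:
  cycle 0: PE[0][0] → acc 10, east 2, south 5
  cycle 1: PE[0][0] → acc 18, east 2, south 4
  cycle 2: PE[0][0] → acc 42, east 4, south 6
  cycle 3: PE[0][0] → acc 42, east 0, south 0
  cycle 4: PE[0][0] → acc 42, east 0, south 0
  cycle 5: PE[0][0] → acc 42, east 0, south 0

PE[0][0].acc = 42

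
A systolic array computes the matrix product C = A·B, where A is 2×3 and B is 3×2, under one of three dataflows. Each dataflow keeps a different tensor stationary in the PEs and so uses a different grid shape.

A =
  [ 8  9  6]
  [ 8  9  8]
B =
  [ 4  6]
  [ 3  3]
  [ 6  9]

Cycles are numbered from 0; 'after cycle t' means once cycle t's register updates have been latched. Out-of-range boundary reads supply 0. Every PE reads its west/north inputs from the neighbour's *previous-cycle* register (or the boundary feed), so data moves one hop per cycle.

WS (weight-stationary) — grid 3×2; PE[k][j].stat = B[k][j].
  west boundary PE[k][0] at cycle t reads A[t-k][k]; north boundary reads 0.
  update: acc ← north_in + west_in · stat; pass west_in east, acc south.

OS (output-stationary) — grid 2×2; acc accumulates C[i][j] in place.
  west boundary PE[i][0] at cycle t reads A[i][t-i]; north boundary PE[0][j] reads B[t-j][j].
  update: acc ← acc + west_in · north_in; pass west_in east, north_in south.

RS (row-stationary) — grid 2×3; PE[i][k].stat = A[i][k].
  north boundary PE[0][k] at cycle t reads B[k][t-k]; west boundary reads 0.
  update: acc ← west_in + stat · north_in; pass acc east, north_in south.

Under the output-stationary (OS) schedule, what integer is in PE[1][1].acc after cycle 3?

OS 2×2: PE[1][1] cycle-by-cycle (with neighbour feeds):
  after 0 — PE[0][1] acc=0, pass-E 0, pass-S 0
  after 0 — PE[1][0] acc=0, pass-E 0, pass-S 0
  after 0 — PE[1][1] acc=0, pass-E 0, pass-S 0
  after 1 — PE[0][1] acc=48, pass-E 8, pass-S 6
  after 1 — PE[1][0] acc=32, pass-E 8, pass-S 4
  after 1 — PE[1][1] acc=0, pass-E 0, pass-S 0
  after 2 — PE[0][1] acc=75, pass-E 9, pass-S 3
  after 2 — PE[1][0] acc=59, pass-E 9, pass-S 3
  after 2 — PE[1][1] acc=48, pass-E 8, pass-S 6
  after 3 — PE[0][1] acc=129, pass-E 6, pass-S 9
  after 3 — PE[1][0] acc=107, pass-E 8, pass-S 6
  after 3 — PE[1][1] acc=75, pass-E 9, pass-S 3

PE[1][1].acc = 75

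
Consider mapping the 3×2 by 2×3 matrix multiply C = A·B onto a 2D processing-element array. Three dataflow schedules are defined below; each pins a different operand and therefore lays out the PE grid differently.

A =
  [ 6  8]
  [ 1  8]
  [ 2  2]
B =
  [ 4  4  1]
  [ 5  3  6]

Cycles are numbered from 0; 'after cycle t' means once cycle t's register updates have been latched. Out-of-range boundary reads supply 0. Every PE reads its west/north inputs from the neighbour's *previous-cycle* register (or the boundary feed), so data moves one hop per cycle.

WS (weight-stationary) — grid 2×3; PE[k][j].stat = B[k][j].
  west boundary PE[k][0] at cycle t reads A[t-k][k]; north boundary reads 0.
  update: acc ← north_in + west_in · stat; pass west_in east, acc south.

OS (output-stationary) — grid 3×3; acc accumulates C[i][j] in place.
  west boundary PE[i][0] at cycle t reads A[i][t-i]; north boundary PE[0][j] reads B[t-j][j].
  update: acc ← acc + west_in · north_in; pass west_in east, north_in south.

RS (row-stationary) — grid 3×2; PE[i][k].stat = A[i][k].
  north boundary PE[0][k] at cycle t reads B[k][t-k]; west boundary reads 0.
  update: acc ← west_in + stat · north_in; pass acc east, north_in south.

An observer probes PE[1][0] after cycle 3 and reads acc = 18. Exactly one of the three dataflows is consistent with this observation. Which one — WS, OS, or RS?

dataflow = WS

WS (2×3 grid), PE[1][0]:
  @0  [1,0]  acc 0  |  →0  ↓0
  @1  [1,0]  acc 64  |  →8  ↓64
  @2  [1,0]  acc 44  |  →8  ↓44
  @3  [1,0]  acc 18  |  →2  ↓18
OS (3×3 grid), PE[1][0]:
  @0  [1,0]  acc 0  |  →0  ↓0
  @1  [1,0]  acc 4  |  →1  ↓4
  @2  [1,0]  acc 44  |  →8  ↓5
  @3  [1,0]  acc 44  |  →0  ↓0
RS (3×2 grid), PE[1][0]:
  @0  [1,0]  acc 0  |  →0  ↓0
  @1  [1,0]  acc 4  |  →4  ↓4
  @2  [1,0]  acc 4  |  →4  ↓4
  @3  [1,0]  acc 1  |  →1  ↓1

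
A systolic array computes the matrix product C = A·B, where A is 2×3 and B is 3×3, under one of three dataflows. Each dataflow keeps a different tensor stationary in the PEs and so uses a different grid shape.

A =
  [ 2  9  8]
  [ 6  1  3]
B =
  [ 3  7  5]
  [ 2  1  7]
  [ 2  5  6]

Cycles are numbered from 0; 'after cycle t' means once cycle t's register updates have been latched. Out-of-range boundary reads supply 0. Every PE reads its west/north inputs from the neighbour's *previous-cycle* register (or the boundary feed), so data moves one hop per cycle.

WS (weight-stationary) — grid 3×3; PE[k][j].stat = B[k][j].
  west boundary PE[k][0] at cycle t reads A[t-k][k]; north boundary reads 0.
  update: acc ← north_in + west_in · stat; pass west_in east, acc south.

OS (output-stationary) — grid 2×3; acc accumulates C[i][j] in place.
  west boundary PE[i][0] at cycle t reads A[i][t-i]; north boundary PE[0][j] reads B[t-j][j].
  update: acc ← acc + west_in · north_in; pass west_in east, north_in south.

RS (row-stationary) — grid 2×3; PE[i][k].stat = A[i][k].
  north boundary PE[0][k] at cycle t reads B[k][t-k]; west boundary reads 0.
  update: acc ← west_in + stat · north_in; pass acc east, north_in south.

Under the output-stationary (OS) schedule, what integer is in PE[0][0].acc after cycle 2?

OS (2×3). Following PE[0][0] plus its west/north inputs:
  step 0 · PE0,0: acc=6; fwd→2 fwd↓3
  step 1 · PE0,0: acc=24; fwd→9 fwd↓2
  step 2 · PE0,0: acc=40; fwd→8 fwd↓2

PE[0][0].acc = 40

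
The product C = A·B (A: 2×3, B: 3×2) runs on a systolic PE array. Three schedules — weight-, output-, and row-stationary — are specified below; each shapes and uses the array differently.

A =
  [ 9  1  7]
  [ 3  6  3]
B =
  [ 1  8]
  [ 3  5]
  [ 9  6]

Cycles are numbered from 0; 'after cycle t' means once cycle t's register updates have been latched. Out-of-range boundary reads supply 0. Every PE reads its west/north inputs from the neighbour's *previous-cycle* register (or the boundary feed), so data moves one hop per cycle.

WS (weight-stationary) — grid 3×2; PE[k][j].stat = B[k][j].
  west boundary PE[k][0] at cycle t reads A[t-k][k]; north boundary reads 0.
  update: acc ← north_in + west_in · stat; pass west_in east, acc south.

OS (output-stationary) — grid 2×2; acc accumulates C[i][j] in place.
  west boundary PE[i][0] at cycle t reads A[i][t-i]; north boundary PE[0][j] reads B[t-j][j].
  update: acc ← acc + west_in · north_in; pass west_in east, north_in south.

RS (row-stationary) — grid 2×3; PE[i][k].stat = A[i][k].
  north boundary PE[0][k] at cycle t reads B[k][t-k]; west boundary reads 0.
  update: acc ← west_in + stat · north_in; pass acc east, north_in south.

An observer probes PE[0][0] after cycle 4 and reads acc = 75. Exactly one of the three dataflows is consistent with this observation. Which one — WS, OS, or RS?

dataflow = OS

— WS: 3×2; PE[0][0] trace:
  t=0 PE[0][0]: acc=9 h=9 v=9
  t=1 PE[0][0]: acc=3 h=3 v=3
  t=2 PE[0][0]: acc=0 h=0 v=0
  t=3 PE[0][0]: acc=0 h=0 v=0
  t=4 PE[0][0]: acc=0 h=0 v=0
— OS: 2×2; PE[0][0] trace:
  t=0 PE[0][0]: acc=9 h=9 v=1
  t=1 PE[0][0]: acc=12 h=1 v=3
  t=2 PE[0][0]: acc=75 h=7 v=9
  t=3 PE[0][0]: acc=75 h=0 v=0
  t=4 PE[0][0]: acc=75 h=0 v=0
— RS: 2×3; PE[0][0] trace:
  t=0 PE[0][0]: acc=9 h=9 v=1
  t=1 PE[0][0]: acc=72 h=72 v=8
  t=2 PE[0][0]: acc=0 h=0 v=0
  t=3 PE[0][0]: acc=0 h=0 v=0
  t=4 PE[0][0]: acc=0 h=0 v=0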